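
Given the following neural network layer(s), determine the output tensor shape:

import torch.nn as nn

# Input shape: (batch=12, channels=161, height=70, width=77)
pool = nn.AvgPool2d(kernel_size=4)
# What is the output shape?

Input shape: (12, 161, 70, 77)
Output shape: (12, 161, 17, 19)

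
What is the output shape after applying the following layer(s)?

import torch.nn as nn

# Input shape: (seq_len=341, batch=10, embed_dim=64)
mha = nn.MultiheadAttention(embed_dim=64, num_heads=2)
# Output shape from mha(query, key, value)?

Input shape: (341, 10, 64)
Output shape: (341, 10, 64)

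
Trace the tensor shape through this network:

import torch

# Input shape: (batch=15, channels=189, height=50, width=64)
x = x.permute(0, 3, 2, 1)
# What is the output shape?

Input shape: (15, 189, 50, 64)
Output shape: (15, 64, 50, 189)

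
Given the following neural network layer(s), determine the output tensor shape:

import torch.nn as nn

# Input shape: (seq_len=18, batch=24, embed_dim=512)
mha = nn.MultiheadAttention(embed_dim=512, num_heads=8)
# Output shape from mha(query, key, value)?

Input shape: (18, 24, 512)
Output shape: (18, 24, 512)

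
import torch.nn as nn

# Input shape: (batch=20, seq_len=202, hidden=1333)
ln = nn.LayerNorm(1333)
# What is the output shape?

Input shape: (20, 202, 1333)
Output shape: (20, 202, 1333)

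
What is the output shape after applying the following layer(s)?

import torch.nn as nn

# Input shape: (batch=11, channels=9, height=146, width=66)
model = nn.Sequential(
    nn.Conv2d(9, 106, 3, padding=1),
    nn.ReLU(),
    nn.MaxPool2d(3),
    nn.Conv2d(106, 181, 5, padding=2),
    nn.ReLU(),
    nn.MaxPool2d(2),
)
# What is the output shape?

Input shape: (11, 9, 146, 66)
  -> after first Conv2d: (11, 106, 146, 66)
  -> after first MaxPool2d: (11, 106, 48, 22)
  -> after second Conv2d: (11, 181, 48, 22)
Output shape: (11, 181, 24, 11)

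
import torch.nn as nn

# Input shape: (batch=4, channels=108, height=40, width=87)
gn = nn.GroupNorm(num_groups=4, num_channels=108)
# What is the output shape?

Input shape: (4, 108, 40, 87)
Output shape: (4, 108, 40, 87)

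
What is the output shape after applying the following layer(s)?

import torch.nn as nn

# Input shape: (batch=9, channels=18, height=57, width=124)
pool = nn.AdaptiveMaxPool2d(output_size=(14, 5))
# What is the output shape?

Input shape: (9, 18, 57, 124)
Output shape: (9, 18, 14, 5)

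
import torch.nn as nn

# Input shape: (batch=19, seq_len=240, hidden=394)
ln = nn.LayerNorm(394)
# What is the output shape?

Input shape: (19, 240, 394)
Output shape: (19, 240, 394)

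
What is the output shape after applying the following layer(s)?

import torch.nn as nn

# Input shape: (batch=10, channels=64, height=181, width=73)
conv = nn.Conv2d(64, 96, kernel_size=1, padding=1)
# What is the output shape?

Input shape: (10, 64, 181, 73)
Output shape: (10, 96, 183, 75)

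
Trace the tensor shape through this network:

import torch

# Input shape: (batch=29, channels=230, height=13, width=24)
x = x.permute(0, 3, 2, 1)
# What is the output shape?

Input shape: (29, 230, 13, 24)
Output shape: (29, 24, 13, 230)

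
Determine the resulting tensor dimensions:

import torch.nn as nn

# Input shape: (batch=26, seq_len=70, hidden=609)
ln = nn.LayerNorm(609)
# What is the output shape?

Input shape: (26, 70, 609)
Output shape: (26, 70, 609)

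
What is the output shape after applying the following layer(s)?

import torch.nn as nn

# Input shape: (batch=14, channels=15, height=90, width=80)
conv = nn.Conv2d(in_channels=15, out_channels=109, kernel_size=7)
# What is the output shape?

Input shape: (14, 15, 90, 80)
Output shape: (14, 109, 84, 74)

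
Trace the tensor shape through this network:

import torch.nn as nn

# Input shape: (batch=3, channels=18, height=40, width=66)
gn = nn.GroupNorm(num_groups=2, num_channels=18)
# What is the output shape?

Input shape: (3, 18, 40, 66)
Output shape: (3, 18, 40, 66)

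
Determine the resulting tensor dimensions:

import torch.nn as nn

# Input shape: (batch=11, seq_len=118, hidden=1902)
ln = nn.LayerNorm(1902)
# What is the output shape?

Input shape: (11, 118, 1902)
Output shape: (11, 118, 1902)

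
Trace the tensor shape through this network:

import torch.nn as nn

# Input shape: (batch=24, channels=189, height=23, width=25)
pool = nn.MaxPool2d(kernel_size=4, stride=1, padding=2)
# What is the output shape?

Input shape: (24, 189, 23, 25)
Output shape: (24, 189, 24, 26)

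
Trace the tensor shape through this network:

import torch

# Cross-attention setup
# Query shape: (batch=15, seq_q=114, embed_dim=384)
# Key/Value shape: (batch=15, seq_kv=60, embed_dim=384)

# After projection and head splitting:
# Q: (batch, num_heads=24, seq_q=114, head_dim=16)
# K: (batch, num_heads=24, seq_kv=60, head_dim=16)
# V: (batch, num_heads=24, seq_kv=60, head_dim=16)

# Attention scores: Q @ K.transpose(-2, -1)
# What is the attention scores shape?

Input shape: (15, 114, 384)
Output shape: (15, 24, 114, 60)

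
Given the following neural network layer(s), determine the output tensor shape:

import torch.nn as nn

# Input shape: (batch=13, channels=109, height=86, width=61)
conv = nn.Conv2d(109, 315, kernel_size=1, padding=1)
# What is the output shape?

Input shape: (13, 109, 86, 61)
Output shape: (13, 315, 88, 63)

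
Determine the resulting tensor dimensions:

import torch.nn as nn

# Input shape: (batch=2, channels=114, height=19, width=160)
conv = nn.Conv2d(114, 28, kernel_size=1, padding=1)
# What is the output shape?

Input shape: (2, 114, 19, 160)
Output shape: (2, 28, 21, 162)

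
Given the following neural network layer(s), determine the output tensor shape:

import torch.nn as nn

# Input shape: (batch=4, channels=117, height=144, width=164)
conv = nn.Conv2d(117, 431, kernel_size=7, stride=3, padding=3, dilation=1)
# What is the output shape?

Input shape: (4, 117, 144, 164)
Output shape: (4, 431, 48, 55)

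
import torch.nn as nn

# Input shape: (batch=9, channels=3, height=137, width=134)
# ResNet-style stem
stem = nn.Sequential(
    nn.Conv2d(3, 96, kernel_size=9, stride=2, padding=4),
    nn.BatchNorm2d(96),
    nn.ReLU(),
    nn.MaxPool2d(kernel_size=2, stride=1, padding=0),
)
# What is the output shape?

Input shape: (9, 3, 137, 134)
  -> after Conv2d 9x9 stride=2: (9, 96, 69, 67)
Output shape: (9, 96, 68, 66)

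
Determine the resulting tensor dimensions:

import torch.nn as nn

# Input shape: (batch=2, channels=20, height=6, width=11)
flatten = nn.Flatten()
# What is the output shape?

Input shape: (2, 20, 6, 11)
Output shape: (2, 1320)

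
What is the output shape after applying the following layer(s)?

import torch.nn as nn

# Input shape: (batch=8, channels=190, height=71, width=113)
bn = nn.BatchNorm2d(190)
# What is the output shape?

Input shape: (8, 190, 71, 113)
Output shape: (8, 190, 71, 113)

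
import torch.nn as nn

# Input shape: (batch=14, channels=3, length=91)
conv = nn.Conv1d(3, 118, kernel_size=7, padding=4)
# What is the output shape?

Input shape: (14, 3, 91)
Output shape: (14, 118, 93)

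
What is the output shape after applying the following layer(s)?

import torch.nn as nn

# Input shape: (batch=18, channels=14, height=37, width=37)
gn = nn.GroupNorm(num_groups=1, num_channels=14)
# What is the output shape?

Input shape: (18, 14, 37, 37)
Output shape: (18, 14, 37, 37)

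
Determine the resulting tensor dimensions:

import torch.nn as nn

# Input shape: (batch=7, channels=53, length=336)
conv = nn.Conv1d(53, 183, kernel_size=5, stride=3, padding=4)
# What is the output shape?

Input shape: (7, 53, 336)
Output shape: (7, 183, 114)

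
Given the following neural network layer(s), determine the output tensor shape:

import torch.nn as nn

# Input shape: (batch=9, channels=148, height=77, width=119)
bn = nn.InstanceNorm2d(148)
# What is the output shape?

Input shape: (9, 148, 77, 119)
Output shape: (9, 148, 77, 119)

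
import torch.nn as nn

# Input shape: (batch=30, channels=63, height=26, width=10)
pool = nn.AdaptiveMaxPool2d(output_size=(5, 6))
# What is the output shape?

Input shape: (30, 63, 26, 10)
Output shape: (30, 63, 5, 6)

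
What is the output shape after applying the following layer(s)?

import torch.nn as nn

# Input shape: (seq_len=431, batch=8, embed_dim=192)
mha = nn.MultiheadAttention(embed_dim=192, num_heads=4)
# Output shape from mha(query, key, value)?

Input shape: (431, 8, 192)
Output shape: (431, 8, 192)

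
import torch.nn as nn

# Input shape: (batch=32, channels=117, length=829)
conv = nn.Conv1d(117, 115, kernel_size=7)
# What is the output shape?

Input shape: (32, 117, 829)
Output shape: (32, 115, 823)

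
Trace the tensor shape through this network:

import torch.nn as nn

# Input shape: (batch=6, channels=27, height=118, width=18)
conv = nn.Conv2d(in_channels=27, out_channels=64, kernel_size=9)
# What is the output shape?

Input shape: (6, 27, 118, 18)
Output shape: (6, 64, 110, 10)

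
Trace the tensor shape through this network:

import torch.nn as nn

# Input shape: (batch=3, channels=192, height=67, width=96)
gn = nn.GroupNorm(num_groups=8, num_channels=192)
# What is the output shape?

Input shape: (3, 192, 67, 96)
Output shape: (3, 192, 67, 96)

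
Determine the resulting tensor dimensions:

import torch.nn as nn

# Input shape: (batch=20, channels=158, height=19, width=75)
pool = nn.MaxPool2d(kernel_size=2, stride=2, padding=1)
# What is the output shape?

Input shape: (20, 158, 19, 75)
Output shape: (20, 158, 10, 38)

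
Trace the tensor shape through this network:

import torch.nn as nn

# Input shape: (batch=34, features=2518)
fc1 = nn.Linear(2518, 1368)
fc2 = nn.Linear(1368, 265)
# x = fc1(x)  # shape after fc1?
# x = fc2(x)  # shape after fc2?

Input shape: (34, 2518)
  -> after fc1: (34, 1368)
Output shape: (34, 265)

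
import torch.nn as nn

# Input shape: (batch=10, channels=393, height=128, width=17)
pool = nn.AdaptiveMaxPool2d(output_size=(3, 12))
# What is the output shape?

Input shape: (10, 393, 128, 17)
Output shape: (10, 393, 3, 12)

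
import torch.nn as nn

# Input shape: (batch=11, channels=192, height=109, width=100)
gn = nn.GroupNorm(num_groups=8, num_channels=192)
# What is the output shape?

Input shape: (11, 192, 109, 100)
Output shape: (11, 192, 109, 100)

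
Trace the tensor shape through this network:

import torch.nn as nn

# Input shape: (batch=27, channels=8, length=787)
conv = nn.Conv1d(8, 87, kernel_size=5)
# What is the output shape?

Input shape: (27, 8, 787)
Output shape: (27, 87, 783)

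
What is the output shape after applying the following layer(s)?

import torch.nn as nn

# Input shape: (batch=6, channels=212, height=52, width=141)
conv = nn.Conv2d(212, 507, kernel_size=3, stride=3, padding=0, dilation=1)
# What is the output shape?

Input shape: (6, 212, 52, 141)
Output shape: (6, 507, 17, 47)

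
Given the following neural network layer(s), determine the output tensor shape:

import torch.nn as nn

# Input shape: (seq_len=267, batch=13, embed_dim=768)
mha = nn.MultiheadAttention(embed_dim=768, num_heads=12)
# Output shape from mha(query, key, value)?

Input shape: (267, 13, 768)
Output shape: (267, 13, 768)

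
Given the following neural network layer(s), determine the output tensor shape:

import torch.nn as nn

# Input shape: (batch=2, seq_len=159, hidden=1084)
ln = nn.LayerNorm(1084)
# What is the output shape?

Input shape: (2, 159, 1084)
Output shape: (2, 159, 1084)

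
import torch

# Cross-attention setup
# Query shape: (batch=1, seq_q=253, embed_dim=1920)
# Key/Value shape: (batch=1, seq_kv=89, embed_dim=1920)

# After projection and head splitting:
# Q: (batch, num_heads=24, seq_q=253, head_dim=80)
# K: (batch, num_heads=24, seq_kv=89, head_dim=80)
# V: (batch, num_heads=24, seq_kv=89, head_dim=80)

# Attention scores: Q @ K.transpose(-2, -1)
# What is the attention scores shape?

Input shape: (1, 253, 1920)
Output shape: (1, 24, 253, 89)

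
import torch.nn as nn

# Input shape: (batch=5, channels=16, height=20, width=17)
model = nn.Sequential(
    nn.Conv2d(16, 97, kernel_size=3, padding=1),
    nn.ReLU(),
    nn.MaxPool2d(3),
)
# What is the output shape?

Input shape: (5, 16, 20, 17)
  -> after Conv2d: (5, 97, 20, 17)
  -> after ReLU: (5, 97, 20, 17)
Output shape: (5, 97, 6, 5)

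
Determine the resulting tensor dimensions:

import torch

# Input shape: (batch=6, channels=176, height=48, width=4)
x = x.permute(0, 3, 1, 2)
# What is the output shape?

Input shape: (6, 176, 48, 4)
Output shape: (6, 4, 176, 48)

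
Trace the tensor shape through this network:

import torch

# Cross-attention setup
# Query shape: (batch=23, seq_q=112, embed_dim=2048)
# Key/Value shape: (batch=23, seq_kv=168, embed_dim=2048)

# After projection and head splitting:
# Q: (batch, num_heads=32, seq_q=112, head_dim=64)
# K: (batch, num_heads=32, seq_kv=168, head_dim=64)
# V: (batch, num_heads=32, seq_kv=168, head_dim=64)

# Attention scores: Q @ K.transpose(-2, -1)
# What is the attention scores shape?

Input shape: (23, 112, 2048)
Output shape: (23, 32, 112, 168)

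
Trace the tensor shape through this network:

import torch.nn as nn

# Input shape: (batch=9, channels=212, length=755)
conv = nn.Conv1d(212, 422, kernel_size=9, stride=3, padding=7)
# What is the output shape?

Input shape: (9, 212, 755)
Output shape: (9, 422, 254)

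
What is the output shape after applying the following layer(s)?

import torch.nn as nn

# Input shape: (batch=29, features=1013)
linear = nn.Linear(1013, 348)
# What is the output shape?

Input shape: (29, 1013)
Output shape: (29, 348)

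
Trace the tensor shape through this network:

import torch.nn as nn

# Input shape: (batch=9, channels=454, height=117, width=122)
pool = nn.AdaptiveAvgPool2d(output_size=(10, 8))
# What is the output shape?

Input shape: (9, 454, 117, 122)
Output shape: (9, 454, 10, 8)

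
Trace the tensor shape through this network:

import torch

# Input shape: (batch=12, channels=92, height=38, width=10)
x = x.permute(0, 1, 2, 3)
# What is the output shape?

Input shape: (12, 92, 38, 10)
Output shape: (12, 92, 38, 10)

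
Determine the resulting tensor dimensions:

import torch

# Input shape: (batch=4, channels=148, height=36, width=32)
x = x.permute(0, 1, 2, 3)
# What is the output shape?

Input shape: (4, 148, 36, 32)
Output shape: (4, 148, 36, 32)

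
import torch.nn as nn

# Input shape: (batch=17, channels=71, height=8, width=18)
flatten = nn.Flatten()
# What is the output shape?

Input shape: (17, 71, 8, 18)
Output shape: (17, 10224)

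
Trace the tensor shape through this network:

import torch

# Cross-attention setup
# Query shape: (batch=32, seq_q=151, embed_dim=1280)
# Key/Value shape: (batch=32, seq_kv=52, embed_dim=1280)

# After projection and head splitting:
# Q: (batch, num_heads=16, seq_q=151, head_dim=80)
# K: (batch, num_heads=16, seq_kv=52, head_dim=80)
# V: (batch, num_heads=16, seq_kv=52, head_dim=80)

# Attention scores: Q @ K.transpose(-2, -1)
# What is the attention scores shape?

Input shape: (32, 151, 1280)
Output shape: (32, 16, 151, 52)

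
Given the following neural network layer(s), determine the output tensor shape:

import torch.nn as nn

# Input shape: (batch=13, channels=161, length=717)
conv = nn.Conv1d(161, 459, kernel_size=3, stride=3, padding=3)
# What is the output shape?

Input shape: (13, 161, 717)
Output shape: (13, 459, 241)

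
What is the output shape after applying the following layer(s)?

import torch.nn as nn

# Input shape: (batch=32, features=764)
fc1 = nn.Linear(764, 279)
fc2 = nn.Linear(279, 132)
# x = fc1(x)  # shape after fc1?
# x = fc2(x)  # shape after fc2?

Input shape: (32, 764)
  -> after fc1: (32, 279)
Output shape: (32, 132)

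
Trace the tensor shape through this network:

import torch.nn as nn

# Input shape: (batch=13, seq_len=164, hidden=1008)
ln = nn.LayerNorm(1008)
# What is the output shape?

Input shape: (13, 164, 1008)
Output shape: (13, 164, 1008)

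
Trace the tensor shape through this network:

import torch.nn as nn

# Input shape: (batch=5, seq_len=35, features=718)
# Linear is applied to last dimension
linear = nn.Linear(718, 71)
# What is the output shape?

Input shape: (5, 35, 718)
Output shape: (5, 35, 71)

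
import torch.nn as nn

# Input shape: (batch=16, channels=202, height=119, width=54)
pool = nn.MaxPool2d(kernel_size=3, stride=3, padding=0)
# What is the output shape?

Input shape: (16, 202, 119, 54)
Output shape: (16, 202, 39, 18)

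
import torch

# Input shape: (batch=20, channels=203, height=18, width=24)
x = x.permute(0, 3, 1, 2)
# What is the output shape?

Input shape: (20, 203, 18, 24)
Output shape: (20, 24, 203, 18)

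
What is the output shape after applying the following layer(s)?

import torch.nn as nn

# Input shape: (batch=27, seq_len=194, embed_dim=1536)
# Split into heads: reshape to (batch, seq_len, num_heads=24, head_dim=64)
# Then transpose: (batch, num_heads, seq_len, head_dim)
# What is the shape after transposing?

Input shape: (27, 194, 1536)
  -> after reshape: (27, 194, 24, 64)
Output shape: (27, 24, 194, 64)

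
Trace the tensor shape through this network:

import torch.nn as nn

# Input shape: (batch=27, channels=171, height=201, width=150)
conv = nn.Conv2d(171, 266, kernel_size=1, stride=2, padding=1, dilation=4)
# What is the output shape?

Input shape: (27, 171, 201, 150)
Output shape: (27, 266, 102, 76)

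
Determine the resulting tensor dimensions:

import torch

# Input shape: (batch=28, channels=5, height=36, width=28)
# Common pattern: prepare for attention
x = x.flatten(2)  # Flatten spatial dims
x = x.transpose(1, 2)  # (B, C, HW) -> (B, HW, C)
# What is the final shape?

Input shape: (28, 5, 36, 28)
  -> after flatten(2): (28, 5, 1008)
Output shape: (28, 1008, 5)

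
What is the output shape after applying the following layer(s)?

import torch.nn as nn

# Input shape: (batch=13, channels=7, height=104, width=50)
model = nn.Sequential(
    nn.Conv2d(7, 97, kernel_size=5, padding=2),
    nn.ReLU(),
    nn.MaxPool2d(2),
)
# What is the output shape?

Input shape: (13, 7, 104, 50)
  -> after Conv2d: (13, 97, 104, 50)
  -> after ReLU: (13, 97, 104, 50)
Output shape: (13, 97, 52, 25)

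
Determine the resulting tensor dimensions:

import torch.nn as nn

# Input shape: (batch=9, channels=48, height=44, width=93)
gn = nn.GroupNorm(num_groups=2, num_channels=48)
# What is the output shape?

Input shape: (9, 48, 44, 93)
Output shape: (9, 48, 44, 93)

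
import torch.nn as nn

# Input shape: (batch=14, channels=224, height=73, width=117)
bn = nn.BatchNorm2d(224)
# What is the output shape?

Input shape: (14, 224, 73, 117)
Output shape: (14, 224, 73, 117)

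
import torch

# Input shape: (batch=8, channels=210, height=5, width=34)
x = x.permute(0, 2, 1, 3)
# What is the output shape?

Input shape: (8, 210, 5, 34)
Output shape: (8, 5, 210, 34)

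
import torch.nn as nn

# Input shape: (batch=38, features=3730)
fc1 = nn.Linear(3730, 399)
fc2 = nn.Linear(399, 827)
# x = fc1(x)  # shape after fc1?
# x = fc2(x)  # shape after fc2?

Input shape: (38, 3730)
  -> after fc1: (38, 399)
Output shape: (38, 827)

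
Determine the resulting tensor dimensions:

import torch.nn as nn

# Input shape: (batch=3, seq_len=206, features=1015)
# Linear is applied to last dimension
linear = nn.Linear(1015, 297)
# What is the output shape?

Input shape: (3, 206, 1015)
Output shape: (3, 206, 297)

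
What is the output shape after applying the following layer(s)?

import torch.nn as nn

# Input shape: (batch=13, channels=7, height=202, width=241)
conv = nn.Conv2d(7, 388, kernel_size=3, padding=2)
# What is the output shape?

Input shape: (13, 7, 202, 241)
Output shape: (13, 388, 204, 243)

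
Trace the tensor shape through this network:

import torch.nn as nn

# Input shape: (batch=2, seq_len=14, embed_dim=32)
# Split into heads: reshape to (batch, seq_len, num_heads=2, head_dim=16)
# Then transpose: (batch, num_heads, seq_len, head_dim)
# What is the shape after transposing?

Input shape: (2, 14, 32)
  -> after reshape: (2, 14, 2, 16)
Output shape: (2, 2, 14, 16)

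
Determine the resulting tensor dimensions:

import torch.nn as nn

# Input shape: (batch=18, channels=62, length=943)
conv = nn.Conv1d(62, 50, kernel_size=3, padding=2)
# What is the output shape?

Input shape: (18, 62, 943)
Output shape: (18, 50, 945)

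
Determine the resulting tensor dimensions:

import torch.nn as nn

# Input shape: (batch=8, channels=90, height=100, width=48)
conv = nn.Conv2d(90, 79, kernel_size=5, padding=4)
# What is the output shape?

Input shape: (8, 90, 100, 48)
Output shape: (8, 79, 104, 52)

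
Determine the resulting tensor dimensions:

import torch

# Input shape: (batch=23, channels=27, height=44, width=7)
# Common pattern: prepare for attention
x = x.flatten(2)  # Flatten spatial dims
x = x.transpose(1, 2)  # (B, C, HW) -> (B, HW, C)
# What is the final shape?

Input shape: (23, 27, 44, 7)
  -> after flatten(2): (23, 27, 308)
Output shape: (23, 308, 27)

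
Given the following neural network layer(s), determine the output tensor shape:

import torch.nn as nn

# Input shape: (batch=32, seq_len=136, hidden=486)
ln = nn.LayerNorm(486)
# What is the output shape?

Input shape: (32, 136, 486)
Output shape: (32, 136, 486)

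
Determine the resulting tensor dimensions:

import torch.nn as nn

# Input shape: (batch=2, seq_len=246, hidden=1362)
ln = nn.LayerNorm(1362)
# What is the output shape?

Input shape: (2, 246, 1362)
Output shape: (2, 246, 1362)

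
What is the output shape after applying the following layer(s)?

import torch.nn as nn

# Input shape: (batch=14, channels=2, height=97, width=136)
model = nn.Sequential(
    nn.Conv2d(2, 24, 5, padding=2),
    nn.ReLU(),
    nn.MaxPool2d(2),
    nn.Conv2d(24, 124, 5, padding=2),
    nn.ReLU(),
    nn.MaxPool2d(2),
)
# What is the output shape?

Input shape: (14, 2, 97, 136)
  -> after first Conv2d: (14, 24, 97, 136)
  -> after first MaxPool2d: (14, 24, 48, 68)
  -> after second Conv2d: (14, 124, 48, 68)
Output shape: (14, 124, 24, 34)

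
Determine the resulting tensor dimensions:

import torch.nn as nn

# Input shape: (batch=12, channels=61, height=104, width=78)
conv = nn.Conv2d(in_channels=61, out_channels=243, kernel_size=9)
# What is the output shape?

Input shape: (12, 61, 104, 78)
Output shape: (12, 243, 96, 70)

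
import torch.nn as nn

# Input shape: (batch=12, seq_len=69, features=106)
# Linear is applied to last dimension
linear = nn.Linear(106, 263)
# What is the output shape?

Input shape: (12, 69, 106)
Output shape: (12, 69, 263)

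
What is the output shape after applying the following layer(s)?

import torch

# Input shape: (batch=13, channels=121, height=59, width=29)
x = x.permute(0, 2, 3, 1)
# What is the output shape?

Input shape: (13, 121, 59, 29)
Output shape: (13, 59, 29, 121)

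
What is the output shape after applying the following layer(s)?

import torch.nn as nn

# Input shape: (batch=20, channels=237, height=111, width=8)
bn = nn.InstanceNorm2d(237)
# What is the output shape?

Input shape: (20, 237, 111, 8)
Output shape: (20, 237, 111, 8)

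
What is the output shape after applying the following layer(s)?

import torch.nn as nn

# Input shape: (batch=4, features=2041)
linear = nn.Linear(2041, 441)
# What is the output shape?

Input shape: (4, 2041)
Output shape: (4, 441)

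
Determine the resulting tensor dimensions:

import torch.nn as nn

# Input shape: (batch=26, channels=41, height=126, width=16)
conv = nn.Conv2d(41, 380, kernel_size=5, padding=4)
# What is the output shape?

Input shape: (26, 41, 126, 16)
Output shape: (26, 380, 130, 20)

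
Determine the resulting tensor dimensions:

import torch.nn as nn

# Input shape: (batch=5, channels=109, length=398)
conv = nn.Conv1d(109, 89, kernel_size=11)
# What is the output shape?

Input shape: (5, 109, 398)
Output shape: (5, 89, 388)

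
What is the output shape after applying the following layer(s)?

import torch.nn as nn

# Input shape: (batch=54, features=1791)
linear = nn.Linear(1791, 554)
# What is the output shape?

Input shape: (54, 1791)
Output shape: (54, 554)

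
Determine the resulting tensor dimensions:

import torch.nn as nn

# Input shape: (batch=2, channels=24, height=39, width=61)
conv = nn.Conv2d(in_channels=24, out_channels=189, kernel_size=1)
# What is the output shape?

Input shape: (2, 24, 39, 61)
Output shape: (2, 189, 39, 61)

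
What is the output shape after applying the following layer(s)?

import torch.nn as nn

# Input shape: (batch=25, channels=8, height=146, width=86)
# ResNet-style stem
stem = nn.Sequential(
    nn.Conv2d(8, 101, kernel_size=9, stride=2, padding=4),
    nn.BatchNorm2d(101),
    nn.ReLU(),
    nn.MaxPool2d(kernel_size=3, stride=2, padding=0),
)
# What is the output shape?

Input shape: (25, 8, 146, 86)
  -> after Conv2d 9x9 stride=2: (25, 101, 73, 43)
Output shape: (25, 101, 36, 21)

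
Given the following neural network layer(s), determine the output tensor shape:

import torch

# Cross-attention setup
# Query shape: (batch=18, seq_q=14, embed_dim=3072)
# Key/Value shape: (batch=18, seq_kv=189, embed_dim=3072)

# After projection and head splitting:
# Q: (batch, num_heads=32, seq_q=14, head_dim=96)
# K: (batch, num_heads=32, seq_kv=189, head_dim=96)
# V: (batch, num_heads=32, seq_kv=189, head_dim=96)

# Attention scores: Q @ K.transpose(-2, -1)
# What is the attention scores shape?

Input shape: (18, 14, 3072)
Output shape: (18, 32, 14, 189)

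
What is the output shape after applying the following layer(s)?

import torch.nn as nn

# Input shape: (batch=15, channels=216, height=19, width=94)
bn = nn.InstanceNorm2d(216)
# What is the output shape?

Input shape: (15, 216, 19, 94)
Output shape: (15, 216, 19, 94)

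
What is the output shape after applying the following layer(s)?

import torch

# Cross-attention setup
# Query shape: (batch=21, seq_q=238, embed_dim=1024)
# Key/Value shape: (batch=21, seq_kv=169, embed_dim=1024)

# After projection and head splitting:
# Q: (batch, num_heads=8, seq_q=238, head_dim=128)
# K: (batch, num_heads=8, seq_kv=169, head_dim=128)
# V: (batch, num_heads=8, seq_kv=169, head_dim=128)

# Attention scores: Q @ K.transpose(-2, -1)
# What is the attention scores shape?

Input shape: (21, 238, 1024)
Output shape: (21, 8, 238, 169)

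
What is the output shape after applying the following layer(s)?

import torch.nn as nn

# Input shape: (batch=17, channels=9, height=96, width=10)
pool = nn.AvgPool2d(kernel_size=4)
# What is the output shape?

Input shape: (17, 9, 96, 10)
Output shape: (17, 9, 24, 2)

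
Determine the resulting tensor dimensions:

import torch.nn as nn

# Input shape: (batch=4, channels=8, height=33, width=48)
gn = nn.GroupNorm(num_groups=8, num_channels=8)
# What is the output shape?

Input shape: (4, 8, 33, 48)
Output shape: (4, 8, 33, 48)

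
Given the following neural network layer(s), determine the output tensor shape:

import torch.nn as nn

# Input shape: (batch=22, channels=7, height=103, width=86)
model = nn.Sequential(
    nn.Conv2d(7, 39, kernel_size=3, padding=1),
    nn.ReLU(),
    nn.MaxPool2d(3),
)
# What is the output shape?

Input shape: (22, 7, 103, 86)
  -> after Conv2d: (22, 39, 103, 86)
  -> after ReLU: (22, 39, 103, 86)
Output shape: (22, 39, 34, 28)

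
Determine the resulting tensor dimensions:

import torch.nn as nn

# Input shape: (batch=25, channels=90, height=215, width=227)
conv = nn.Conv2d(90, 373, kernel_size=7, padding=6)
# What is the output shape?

Input shape: (25, 90, 215, 227)
Output shape: (25, 373, 221, 233)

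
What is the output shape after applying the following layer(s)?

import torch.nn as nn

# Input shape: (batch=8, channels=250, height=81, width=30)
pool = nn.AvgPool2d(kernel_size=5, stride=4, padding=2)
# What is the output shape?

Input shape: (8, 250, 81, 30)
Output shape: (8, 250, 21, 8)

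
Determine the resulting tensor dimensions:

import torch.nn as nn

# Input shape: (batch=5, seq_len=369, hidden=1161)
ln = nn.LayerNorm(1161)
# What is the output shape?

Input shape: (5, 369, 1161)
Output shape: (5, 369, 1161)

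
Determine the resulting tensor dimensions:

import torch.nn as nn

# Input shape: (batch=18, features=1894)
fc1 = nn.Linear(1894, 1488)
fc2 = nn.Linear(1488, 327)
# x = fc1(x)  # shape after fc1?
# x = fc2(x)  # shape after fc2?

Input shape: (18, 1894)
  -> after fc1: (18, 1488)
Output shape: (18, 327)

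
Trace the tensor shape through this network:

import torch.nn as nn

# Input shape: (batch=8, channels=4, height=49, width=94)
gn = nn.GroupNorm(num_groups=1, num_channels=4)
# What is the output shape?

Input shape: (8, 4, 49, 94)
Output shape: (8, 4, 49, 94)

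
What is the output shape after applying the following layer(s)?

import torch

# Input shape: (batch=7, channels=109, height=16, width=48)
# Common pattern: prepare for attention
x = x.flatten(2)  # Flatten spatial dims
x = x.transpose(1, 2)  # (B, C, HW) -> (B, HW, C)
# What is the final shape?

Input shape: (7, 109, 16, 48)
  -> after flatten(2): (7, 109, 768)
Output shape: (7, 768, 109)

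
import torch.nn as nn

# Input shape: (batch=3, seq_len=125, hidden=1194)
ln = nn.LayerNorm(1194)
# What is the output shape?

Input shape: (3, 125, 1194)
Output shape: (3, 125, 1194)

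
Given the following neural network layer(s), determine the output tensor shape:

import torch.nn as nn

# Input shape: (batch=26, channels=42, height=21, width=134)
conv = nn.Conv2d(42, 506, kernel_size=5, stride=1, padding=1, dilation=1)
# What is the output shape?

Input shape: (26, 42, 21, 134)
Output shape: (26, 506, 19, 132)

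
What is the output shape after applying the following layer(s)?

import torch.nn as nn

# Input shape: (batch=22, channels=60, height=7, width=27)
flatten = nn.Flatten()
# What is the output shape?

Input shape: (22, 60, 7, 27)
Output shape: (22, 11340)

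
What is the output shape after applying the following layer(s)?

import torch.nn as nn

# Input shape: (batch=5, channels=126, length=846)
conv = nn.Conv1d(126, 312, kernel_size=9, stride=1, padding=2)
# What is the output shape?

Input shape: (5, 126, 846)
Output shape: (5, 312, 842)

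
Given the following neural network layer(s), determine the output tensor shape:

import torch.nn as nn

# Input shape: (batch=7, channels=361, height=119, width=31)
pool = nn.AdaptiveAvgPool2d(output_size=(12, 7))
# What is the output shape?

Input shape: (7, 361, 119, 31)
Output shape: (7, 361, 12, 7)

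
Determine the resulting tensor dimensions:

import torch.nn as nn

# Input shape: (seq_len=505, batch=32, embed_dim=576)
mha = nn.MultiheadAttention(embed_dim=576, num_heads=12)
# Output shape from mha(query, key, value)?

Input shape: (505, 32, 576)
Output shape: (505, 32, 576)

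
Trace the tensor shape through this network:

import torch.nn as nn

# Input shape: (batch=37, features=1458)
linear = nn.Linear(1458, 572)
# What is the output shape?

Input shape: (37, 1458)
Output shape: (37, 572)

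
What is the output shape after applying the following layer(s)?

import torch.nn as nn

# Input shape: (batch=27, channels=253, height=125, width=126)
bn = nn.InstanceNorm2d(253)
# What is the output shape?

Input shape: (27, 253, 125, 126)
Output shape: (27, 253, 125, 126)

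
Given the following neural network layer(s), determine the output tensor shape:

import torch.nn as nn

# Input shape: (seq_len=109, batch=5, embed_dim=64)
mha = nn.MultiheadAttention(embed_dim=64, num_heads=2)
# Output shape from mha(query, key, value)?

Input shape: (109, 5, 64)
Output shape: (109, 5, 64)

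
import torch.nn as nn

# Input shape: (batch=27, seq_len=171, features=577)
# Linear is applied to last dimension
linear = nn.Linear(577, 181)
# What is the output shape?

Input shape: (27, 171, 577)
Output shape: (27, 171, 181)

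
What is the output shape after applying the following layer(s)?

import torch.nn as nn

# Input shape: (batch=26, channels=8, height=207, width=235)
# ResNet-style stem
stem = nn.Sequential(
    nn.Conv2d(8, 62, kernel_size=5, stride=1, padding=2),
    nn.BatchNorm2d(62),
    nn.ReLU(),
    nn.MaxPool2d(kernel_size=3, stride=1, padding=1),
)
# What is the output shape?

Input shape: (26, 8, 207, 235)
  -> after Conv2d 5x5 stride=1: (26, 62, 207, 235)
Output shape: (26, 62, 207, 235)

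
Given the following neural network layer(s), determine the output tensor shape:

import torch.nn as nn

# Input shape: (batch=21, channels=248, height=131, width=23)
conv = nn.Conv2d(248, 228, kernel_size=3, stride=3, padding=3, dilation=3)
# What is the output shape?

Input shape: (21, 248, 131, 23)
Output shape: (21, 228, 44, 8)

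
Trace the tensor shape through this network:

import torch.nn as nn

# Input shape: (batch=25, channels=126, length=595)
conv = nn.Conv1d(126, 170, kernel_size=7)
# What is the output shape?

Input shape: (25, 126, 595)
Output shape: (25, 170, 589)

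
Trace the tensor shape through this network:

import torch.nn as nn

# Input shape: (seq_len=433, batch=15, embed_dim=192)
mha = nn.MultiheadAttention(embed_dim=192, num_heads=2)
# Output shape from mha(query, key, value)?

Input shape: (433, 15, 192)
Output shape: (433, 15, 192)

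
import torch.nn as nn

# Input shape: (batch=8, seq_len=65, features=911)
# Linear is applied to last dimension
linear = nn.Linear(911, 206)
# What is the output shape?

Input shape: (8, 65, 911)
Output shape: (8, 65, 206)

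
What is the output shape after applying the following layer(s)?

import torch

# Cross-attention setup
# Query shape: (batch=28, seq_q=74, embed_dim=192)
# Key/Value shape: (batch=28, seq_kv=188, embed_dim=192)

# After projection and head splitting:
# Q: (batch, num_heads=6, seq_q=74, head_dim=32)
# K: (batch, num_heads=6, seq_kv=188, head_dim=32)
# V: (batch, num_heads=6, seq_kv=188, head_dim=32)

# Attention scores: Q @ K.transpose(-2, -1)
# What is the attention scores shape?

Input shape: (28, 74, 192)
Output shape: (28, 6, 74, 188)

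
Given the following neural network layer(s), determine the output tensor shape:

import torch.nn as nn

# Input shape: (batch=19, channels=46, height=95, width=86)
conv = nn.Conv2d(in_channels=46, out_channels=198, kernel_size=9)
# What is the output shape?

Input shape: (19, 46, 95, 86)
Output shape: (19, 198, 87, 78)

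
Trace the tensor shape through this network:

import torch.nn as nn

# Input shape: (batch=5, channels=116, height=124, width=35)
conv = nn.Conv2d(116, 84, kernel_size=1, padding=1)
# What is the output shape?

Input shape: (5, 116, 124, 35)
Output shape: (5, 84, 126, 37)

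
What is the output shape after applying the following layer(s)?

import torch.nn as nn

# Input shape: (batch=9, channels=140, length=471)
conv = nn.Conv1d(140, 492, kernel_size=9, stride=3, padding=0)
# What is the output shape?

Input shape: (9, 140, 471)
Output shape: (9, 492, 155)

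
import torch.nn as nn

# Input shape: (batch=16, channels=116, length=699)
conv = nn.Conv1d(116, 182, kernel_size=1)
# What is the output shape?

Input shape: (16, 116, 699)
Output shape: (16, 182, 699)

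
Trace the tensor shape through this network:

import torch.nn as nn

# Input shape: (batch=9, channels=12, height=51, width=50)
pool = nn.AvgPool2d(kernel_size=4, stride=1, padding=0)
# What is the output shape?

Input shape: (9, 12, 51, 50)
Output shape: (9, 12, 48, 47)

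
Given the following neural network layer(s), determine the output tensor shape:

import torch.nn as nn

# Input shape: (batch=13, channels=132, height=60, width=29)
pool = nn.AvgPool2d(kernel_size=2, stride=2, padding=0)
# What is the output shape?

Input shape: (13, 132, 60, 29)
Output shape: (13, 132, 30, 14)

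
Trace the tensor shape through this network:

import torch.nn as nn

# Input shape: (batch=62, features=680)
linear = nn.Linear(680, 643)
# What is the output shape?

Input shape: (62, 680)
Output shape: (62, 643)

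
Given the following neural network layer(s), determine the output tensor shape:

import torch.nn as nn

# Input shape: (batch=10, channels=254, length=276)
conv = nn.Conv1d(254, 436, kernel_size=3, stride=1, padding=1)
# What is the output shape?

Input shape: (10, 254, 276)
Output shape: (10, 436, 276)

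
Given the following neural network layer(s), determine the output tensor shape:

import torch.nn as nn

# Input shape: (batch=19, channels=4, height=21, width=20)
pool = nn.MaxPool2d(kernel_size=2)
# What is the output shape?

Input shape: (19, 4, 21, 20)
Output shape: (19, 4, 10, 10)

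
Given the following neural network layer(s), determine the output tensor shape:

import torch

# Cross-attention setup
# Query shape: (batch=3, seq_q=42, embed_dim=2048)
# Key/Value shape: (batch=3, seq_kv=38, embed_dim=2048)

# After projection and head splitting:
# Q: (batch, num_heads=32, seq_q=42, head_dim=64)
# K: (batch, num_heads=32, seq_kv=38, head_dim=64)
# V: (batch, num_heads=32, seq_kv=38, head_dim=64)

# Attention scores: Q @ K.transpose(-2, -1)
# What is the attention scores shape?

Input shape: (3, 42, 2048)
Output shape: (3, 32, 42, 38)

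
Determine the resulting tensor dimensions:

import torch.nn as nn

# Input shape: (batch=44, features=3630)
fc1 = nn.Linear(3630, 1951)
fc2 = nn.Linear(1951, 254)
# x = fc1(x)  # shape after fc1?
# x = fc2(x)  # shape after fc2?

Input shape: (44, 3630)
  -> after fc1: (44, 1951)
Output shape: (44, 254)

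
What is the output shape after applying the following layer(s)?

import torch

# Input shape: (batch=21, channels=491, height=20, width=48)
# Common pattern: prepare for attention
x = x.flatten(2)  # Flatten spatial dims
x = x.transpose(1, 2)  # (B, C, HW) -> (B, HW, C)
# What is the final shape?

Input shape: (21, 491, 20, 48)
  -> after flatten(2): (21, 491, 960)
Output shape: (21, 960, 491)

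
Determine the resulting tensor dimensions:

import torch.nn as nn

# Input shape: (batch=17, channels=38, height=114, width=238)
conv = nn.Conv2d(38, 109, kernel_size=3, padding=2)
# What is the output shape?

Input shape: (17, 38, 114, 238)
Output shape: (17, 109, 116, 240)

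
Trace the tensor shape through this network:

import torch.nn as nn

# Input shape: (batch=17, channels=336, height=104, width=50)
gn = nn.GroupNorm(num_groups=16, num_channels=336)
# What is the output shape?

Input shape: (17, 336, 104, 50)
Output shape: (17, 336, 104, 50)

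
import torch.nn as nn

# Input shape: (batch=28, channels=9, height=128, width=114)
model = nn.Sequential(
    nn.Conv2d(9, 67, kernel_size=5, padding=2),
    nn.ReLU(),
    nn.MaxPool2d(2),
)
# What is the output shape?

Input shape: (28, 9, 128, 114)
  -> after Conv2d: (28, 67, 128, 114)
  -> after ReLU: (28, 67, 128, 114)
Output shape: (28, 67, 64, 57)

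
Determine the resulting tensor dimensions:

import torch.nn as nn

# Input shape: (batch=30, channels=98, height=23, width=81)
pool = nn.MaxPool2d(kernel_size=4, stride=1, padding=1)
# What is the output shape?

Input shape: (30, 98, 23, 81)
Output shape: (30, 98, 22, 80)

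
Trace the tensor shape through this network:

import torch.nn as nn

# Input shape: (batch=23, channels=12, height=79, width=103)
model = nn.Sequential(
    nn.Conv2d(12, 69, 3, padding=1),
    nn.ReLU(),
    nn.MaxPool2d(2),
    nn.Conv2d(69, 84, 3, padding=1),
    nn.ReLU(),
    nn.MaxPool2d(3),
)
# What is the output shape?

Input shape: (23, 12, 79, 103)
  -> after first Conv2d: (23, 69, 79, 103)
  -> after first MaxPool2d: (23, 69, 39, 51)
  -> after second Conv2d: (23, 84, 39, 51)
Output shape: (23, 84, 13, 17)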